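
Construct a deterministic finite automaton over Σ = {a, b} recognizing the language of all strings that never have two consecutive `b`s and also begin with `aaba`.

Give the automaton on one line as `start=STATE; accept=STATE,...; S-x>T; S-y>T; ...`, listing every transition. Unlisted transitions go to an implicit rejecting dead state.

start=s0; accept=s5,s6; s0-a>s1; s0-b>s2; s1-a>s3; s1-b>s2; s2-a>s2; s2-b>s2; s3-a>s2; s3-b>s4; s4-a>s5; s4-b>s2; s5-a>s5; s5-b>s6; s6-a>s5; s6-b>s2

Handle the two conditions separately and then intersect. The first has 3 states tracking partial matches of the forbidden pattern `bb`; the second has 6 states tracking whether the input so far still matches the prefix `aaba`. A product state is a pair (one from each), accepting exactly when both do. Minimizing collapses redundant product states.
7 states suffice.
        a   b  
>  s0   s1  s2 
   s1   s3  s2 
   s2   s2  s2 
   s3   s2  s4 
   s4   s5  s2 
 * s5   s5  s6 
 * s6   s5  s2 
(> = start, * = accepting)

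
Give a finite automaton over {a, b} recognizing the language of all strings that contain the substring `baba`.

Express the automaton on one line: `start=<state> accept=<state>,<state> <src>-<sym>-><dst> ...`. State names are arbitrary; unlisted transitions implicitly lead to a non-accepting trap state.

start=S0 accept=S4 S0-a->S0 S0-b->S1 S1-a->S2 S1-b->S1 S2-a->S0 S2-b->S3 S3-a->S4 S3-b->S1 S4-a->S4 S4-b->S4

States S0..S3 record the length of the longest prefix of `baba` that matches the current input suffix. Reaching S4 means `baba` has been seen, and we stay there forever. Accept from S4.
A 5-state machine:
        a   b  
>  S0   S0  S1 
   S1   S2  S1 
   S2   S0  S3 
   S3   S4  S1 
 * S4   S4  S4 
(> = start, * = accepting)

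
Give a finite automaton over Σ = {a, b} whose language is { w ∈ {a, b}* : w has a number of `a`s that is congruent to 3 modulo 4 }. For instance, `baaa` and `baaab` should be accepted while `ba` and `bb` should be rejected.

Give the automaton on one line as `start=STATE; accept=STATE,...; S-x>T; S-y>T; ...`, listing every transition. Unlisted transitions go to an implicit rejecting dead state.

start=q0; accept=q3; q0-a>q1; q0-b>q0; q1-a>q2; q1-b>q1; q2-a>q3; q2-b>q2; q3-a>q0; q3-b>q3

The only thing that matters is how many `a`s have appeared, reduced mod 4. Use one state per residue: q0 for 0, …, q3 for 3. Reading `a` moves to the next residue; anything else stays put. q3 is accepting.
4 states suffice.
        a   b  
>  q0   q1  q0 
   q1   q2  q1 
   q2   q3  q2 
 * q3   q0  q3 
(> = start, * = accepting)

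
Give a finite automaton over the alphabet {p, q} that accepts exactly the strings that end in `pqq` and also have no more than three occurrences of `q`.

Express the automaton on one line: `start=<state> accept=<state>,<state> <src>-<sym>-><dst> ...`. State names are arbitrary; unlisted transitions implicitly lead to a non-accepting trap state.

start=S0 accept=S6,S10 S0-p->S1 S0-q->S2 S1-p->S1 S1-q->S3 S2-p->S4 S2-q->S5 S3-p->S4 S3-q->S6 S4-p->S4 S4-q->S7 S5-p->S8 S5-q->S9 S6-p->S8 S6-q->S9 S7-p->S8 S7-q->S10 S8-p->S8 S8-q->S11 S9-p->S12 S9-q->S13 S10-p->S12 S10-q->S13 S11-p->S12 S11-q->S14 S12-p->S12 S12-q->S15 S13-p->S16 S13-q->S13 S14-p->S16 S14-q->S13 S15-p->S16 S15-q->S14 S16-p->S16 S16-q->S15

Handle the two conditions separately and then intersect. The first has 4 states tracking how much of the suffix `pqq` has currently been matched; the second has 5 states tracking the count of `q`s, saturating at 4. A product state is a pair (one from each), accepting exactly when both do.
With 17 states:
          p    q  
>  S0     S1   S2 
   S1     S1   S3 
   S2     S4   S5 
   S3     S4   S6 
   S4     S4   S7 
   S5     S8   S9 
 * S6     S8   S9 
   S7     S8  S10 
   S8     S8  S11 
   S9    S12  S13 
 * S10   S12  S13 
   S11   S12  S14 
   S12   S12  S15 
   S13   S16  S13 
   S14   S16  S13 
   S15   S16  S14 
   S16   S16  S15 
(> = start, * = accepting)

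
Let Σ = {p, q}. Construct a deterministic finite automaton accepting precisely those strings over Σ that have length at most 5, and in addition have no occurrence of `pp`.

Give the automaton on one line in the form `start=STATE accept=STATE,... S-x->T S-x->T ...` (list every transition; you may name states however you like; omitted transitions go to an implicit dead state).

Handle the two conditions separately and then intersect. The first has 7 states tracking the input length, saturating at 6; the second has 3 states tracking partial matches of the forbidden pattern `pp`. A product state is a pair (one from each), accepting exactly when both do.
An 18-state machine:
          p    q  
>* s0     s1   s2 
 * s1     s3   s4 
 * s2     s5   s4 
   s3     s6   s6 
 * s4     s7   s8 
 * s5     s6   s8 
   s6     s9   s9 
 * s7     s9  s10 
 * s8    s11  s10 
   s9    s12  s12 
 * s10   s13  s14 
 * s11   s12  s14 
   s12   s15  s15 
 * s13   s15  s16 
 * s14   s17  s16 
   s15   s15  s15 
   s16   s17  s16 
   s17   s15  s16 
(> = start, * = accepting)

start=s0 accept=s0,s1,s2,s4,s5,s7,s8,s10,s11,s13,s14 s0-p->s1 s0-q->s2 s1-p->s3 s1-q->s4 s2-p->s5 s2-q->s4 s3-p->s6 s3-q->s6 s4-p->s7 s4-q->s8 s5-p->s6 s5-q->s8 s6-p->s9 s6-q->s9 s7-p->s9 s7-q->s10 s8-p->s11 s8-q->s10 s9-p->s12 s9-q->s12 s10-p->s13 s10-q->s14 s11-p->s12 s11-q->s14 s12-p->s15 s12-q->s15 s13-p->s15 s13-q->s16 s14-p->s17 s14-q->s16 s15-p->s15 s15-q->s15 s16-p->s17 s16-q->s16 s17-p->s15 s17-q->s16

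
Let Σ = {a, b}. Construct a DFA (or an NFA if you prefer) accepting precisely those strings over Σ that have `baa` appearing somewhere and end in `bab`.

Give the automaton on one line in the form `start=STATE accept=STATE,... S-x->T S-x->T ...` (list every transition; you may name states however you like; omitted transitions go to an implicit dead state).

start=q0 accept=q7 q0-a->q0 q0-b->q1 q1-a->q2 q1-b->q1 q2-a->q3 q2-b->q4 q3-a->q3 q3-b->q5 q4-a->q2 q4-b->q1 q5-a->q6 q5-b->q5 q6-a->q3 q6-b->q7 q7-a->q6 q7-b->q5

Handle the two conditions separately and then intersect. The first has 4 states tracking whether and how much of `baa` has been seen; the second has 4 states tracking how much of the suffix `bab` has currently been matched. A product state is a pair (one from each), accepting exactly when both do.
8 states suffice.
        a   b  
>  q0   q0  q1 
   q1   q2  q1 
   q2   q3  q4 
   q3   q3  q5 
   q4   q2  q1 
   q5   q6  q5 
   q6   q3  q7 
 * q7   q6  q5 
(> = start, * = accepting)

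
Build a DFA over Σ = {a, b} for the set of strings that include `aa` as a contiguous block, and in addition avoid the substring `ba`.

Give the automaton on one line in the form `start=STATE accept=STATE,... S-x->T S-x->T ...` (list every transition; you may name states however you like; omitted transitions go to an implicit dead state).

Handle the two conditions separately and then intersect. One (3 states) tracks whether and how much of `aa` has been seen; the other (3 states) tracks partial matches of the forbidden pattern `ba`. Each combined state is a pair, one component from each; accept when both components accept.
An 8-state machine:
        a   b  
>  s0   s1  s2 
   s1   s3  s2 
   s2   s4  s2 
 * s3   s3  s5 
   s4   s6  s7 
 * s5   s6  s5 
   s6   s6  s6 
   s7   s4  s7 
(> = start, * = accepting)

start=s0 accept=s3,s5 s0-a->s1 s0-b->s2 s1-a->s3 s1-b->s2 s2-a->s4 s2-b->s2 s3-a->s3 s3-b->s5 s4-a->s6 s4-b->s7 s5-a->s6 s5-b->s5 s6-a->s6 s6-b->s6 s7-a->s4 s7-b->s7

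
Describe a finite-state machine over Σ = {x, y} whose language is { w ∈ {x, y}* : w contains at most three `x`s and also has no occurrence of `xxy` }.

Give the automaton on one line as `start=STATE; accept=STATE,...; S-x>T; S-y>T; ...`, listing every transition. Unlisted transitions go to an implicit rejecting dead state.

Build one automaton per condition and run them in lockstep. One (5 states) tracks the count of `x`s, saturating at 4; the other (4 states) tracks partial matches of the forbidden pattern `xxy`. Each combined state is a pair, one component from each; accept when both components accept.
          x    y  
>* q0     q1   q0 
 * q1     q2   q3 
 * q2     q4   q5 
 * q3     q6   q3 
 * q4     q7   q8 
   q5     q8   q5 
 * q6     q4   q9 
   q7     q7  q10 
   q8    q10   q8 
 * q9    q11   q9 
   q10   q10  q10 
 * q11    q7  q12 
 * q12   q13  q12 
   q13    q7  q14 
   q14   q13  q14 
(> = start, * = accepting)

start=q0; accept=q0,q1,q2,q3,q4,q6,q9,q11,q12; q0-x>q1; q0-y>q0; q1-x>q2; q1-y>q3; q2-x>q4; q2-y>q5; q3-x>q6; q3-y>q3; q4-x>q7; q4-y>q8; q5-x>q8; q5-y>q5; q6-x>q4; q6-y>q9; q7-x>q7; q7-y>q10; q8-x>q10; q8-y>q8; q9-x>q11; q9-y>q9; q10-x>q10; q10-y>q10; q11-x>q7; q11-y>q12; q12-x>q13; q12-y>q12; q13-x>q7; q13-y>q14; q14-x>q13; q14-y>q14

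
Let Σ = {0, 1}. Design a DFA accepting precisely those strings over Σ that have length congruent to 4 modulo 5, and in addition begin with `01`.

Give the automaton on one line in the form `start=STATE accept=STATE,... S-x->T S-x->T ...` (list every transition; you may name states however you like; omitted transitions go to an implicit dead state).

Build one automaton per condition and run them in lockstep. One (5 states) tracks the input length modulo 5; the other (4 states) tracks whether the input so far still matches the prefix `01`. Each combined state is a pair, one component from each; accept when both components accept.
With 12 states:
          0    1  
>  q0     q1   q2 
   q1     q3   q4 
   q2     q3   q3 
   q3     q5   q5 
   q4     q6   q6 
   q5     q7   q7 
   q6     q8   q8 
   q7     q9   q9 
 * q8    q10  q10 
   q9     q2   q2 
   q10   q11  q11 
   q11    q4   q4 
(> = start, * = accepting)

start=q0 accept=q8 q0-0->q1 q0-1->q2 q1-0->q3 q1-1->q4 q2-0->q3 q2-1->q3 q3-0->q5 q3-1->q5 q4-0->q6 q4-1->q6 q5-0->q7 q5-1->q7 q6-0->q8 q6-1->q8 q7-0->q9 q7-1->q9 q8-0->q10 q8-1->q10 q9-0->q2 q9-1->q2 q10-0->q11 q10-1->q11 q11-0->q4 q11-1->q4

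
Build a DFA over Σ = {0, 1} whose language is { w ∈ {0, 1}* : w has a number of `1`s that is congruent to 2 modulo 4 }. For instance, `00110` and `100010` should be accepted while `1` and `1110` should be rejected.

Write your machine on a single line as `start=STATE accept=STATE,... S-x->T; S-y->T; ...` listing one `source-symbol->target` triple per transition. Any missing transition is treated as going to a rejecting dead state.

start=q0; accept=q2; q0-0->q0; q0-1->q1; q1-0->q1; q1-1->q2; q2-0->q2; q2-1->q3; q3-0->q3; q3-1->q0

The only thing that matters is how many `1`s have appeared, reduced mod 4. Use one state per residue: q0 for 0, …, q3 for 3. Reading `1` moves to the next residue; anything else stays put. q2 is accepting.
4 states suffice.
        0   1  
>  q0   q0  q1 
   q1   q1  q2 
 * q2   q2  q3 
   q3   q3  q0 
(> = start, * = accepting)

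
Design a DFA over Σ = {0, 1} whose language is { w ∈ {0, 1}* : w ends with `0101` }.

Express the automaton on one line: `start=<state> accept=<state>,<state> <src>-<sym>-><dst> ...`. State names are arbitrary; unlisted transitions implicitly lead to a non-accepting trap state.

Let each state record the length of the longest suffix of the input read so far that is also a prefix of `0101`. s1 means the last symbol is `0`; s2 means the last 2 symbols are `01`; s3 means the last 3 symbols are `010`; s4 means the last 4 symbols are `0101`. Accept only at s4, where the string currently ends in `0101`.
With 5 states:
        0   1  
>  s0   s1  s0 
   s1   s1  s2 
   s2   s3  s0 
   s3   s1  s4 
 * s4   s3  s0 
(> = start, * = accepting)

start=s0 accept=s4 s0-0->s1 s0-1->s0 s1-0->s1 s1-1->s2 s2-0->s3 s2-1->s0 s3-0->s1 s3-1->s4 s4-0->s3 s4-1->s0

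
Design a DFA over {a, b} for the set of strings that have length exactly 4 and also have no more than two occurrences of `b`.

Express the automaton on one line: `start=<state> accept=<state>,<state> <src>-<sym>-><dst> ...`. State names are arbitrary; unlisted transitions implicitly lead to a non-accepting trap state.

start=s0 accept=s9 s0-a->s1 s0-b->s2 s1-a->s3 s1-b->s4 s2-a->s4 s2-b->s5 s3-a->s6 s3-b->s6 s4-a->s6 s4-b->s7 s5-a->s7 s5-b->s8 s6-a->s9 s6-b->s9 s7-a->s9 s7-b->s8 s8-a->s8 s8-b->s8 s9-a->s8 s9-b->s8

Run two small machines in parallel and take their product. The first has 6 states tracking the input length, saturating at 5; the second has 4 states tracking the count of `b`s, saturating at 3. A product state is a pair (one from each), accepting exactly when both do. After merging equivalent states the machine shrinks.
10 states suffice.
        a   b  
>  s0   s1  s2 
   s1   s3  s4 
   s2   s4  s5 
   s3   s6  s6 
   s4   s6  s7 
   s5   s7  s8 
   s6   s9  s9 
   s7   s9  s8 
   s8   s8  s8 
 * s9   s8  s8 
(> = start, * = accepting)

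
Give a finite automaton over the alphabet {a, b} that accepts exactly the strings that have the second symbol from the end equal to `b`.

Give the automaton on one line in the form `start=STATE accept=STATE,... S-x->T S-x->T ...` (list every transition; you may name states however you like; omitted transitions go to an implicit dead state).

A DFA must remember the last 2 symbols (since which symbol is second-to-last isn't known until the input ends). Use one state per possible window of the last ≤2 symbols; accept from those whose window starts with `b`.
A 7-state machine:
        a   b  
>  S0   S1  S2 
   S1   S3  S4 
   S2   S5  S6 
   S3   S3  S4 
   S4   S5  S6 
 * S5   S3  S4 
 * S6   S5  S6 
(> = start, * = accepting)

start=S0 accept=S5,S6 S0-a->S1 S0-b->S2 S1-a->S3 S1-b->S4 S2-a->S5 S2-b->S6 S3-a->S3 S3-b->S4 S4-a->S5 S4-b->S6 S5-a->S3 S5-b->S4 S6-a->S5 S6-b->S6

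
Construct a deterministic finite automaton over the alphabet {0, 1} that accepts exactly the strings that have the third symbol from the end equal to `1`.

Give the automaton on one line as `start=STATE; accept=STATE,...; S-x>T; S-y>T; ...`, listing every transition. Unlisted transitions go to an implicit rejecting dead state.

A DFA must remember the last 3 symbols (since which symbol is third-to-last isn't known until the input ends). Use one state per possible window of the last ≤3 symbols; accept from those whose window starts with `1`.
With 15 states:
       0  1 
>  A   B  C 
   B   D  E 
   C   F  G 
   D   H  I 
   E   J  K 
   F   L  M 
   G   N  O 
   H   H  I 
   I   J  K 
   J   L  M 
   K   N  O 
 * L   H  I 
 * M   J  K 
 * N   L  M 
 * O   N  O 
(> = start, * = accepting)

start=A; accept=L,M,N,O; A-0>B; A-1>C; B-0>D; B-1>E; C-0>F; C-1>G; D-0>H; D-1>I; E-0>J; E-1>K; F-0>L; F-1>M; G-0>N; G-1>O; H-0>H; H-1>I; I-0>J; I-1>K; J-0>L; J-1>M; K-0>N; K-1>O; L-0>H; L-1>I; M-0>J; M-1>K; N-0>L; N-1>M; O-0>N; O-1>O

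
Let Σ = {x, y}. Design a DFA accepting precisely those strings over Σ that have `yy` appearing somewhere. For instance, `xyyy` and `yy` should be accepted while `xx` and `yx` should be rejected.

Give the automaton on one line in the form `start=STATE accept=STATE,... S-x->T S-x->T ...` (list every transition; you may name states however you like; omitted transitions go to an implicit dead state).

start=q0 accept=q2 q0-x->q0 q0-y->q1 q1-x->q0 q1-y->q2 q2-x->q2 q2-y->q2

Track how much of `yy` has been matched so far: state q0 is no progress, q2 is the absorbing accept state reached once `yy` has occurred. Intermediate states record partial matches; on a mismatch, fall back to the longest reusable overlap.
With 3 states:
        x   y  
>  q0   q0  q1 
   q1   q0  q2 
 * q2   q2  q2 
(> = start, * = accepting)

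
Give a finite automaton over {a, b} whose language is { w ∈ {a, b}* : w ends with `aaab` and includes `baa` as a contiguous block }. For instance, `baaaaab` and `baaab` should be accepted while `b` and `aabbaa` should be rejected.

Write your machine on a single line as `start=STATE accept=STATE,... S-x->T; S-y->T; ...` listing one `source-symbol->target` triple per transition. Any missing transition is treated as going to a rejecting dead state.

Build one automaton per condition and run them in lockstep. One (5 states) tracks how much of the suffix `aaab` has currently been matched; the other (4 states) tracks whether and how much of `baa` has been seen. Each combined state is a pair, one component from each; accept when both components accept. After merging equivalent states the machine shrinks.
A 6-state machine:
        a   b  
>  S0   S0  S1 
   S1   S2  S1 
   S2   S3  S1 
   S3   S4  S1 
   S4   S4  S5 
 * S5   S2  S1 
(> = start, * = accepting)

start=S0; accept=S5; S0-a->S0; S0-b->S1; S1-a->S2; S1-b->S1; S2-a->S3; S2-b->S1; S3-a->S4; S3-b->S1; S4-a->S4; S4-b->S5; S5-a->S2; S5-b->S1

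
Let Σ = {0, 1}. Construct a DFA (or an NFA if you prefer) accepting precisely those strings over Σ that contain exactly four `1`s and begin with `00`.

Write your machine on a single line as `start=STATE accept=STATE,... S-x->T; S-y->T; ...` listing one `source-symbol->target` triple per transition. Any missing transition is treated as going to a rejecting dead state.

start=q0; accept=q7; q0-0->q1; q0-1->q2; q1-0->q3; q1-1->q2; q2-0->q2; q2-1->q2; q3-0->q3; q3-1->q4; q4-0->q4; q4-1->q5; q5-0->q5; q5-1->q6; q6-0->q6; q6-1->q7; q7-0->q7; q7-1->q2

Build one automaton per condition and run them in lockstep. One (6 states) tracks the count of `1`s, saturating at 5; the other (4 states) tracks whether the input so far still matches the prefix `00`. Each combined state is a pair, one component from each; accept when both components accept. Minimizing collapses redundant product states.
An 8-state machine:
        0   1  
>  q0   q1  q2 
   q1   q3  q2 
   q2   q2  q2 
   q3   q3  q4 
   q4   q4  q5 
   q5   q5  q6 
   q6   q6  q7 
 * q7   q7  q2 
(> = start, * = accepting)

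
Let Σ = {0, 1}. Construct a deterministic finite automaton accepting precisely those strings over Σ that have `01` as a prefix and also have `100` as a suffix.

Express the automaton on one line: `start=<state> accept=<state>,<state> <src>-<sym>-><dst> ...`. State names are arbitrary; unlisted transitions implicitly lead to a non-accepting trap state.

Handle the two conditions separately and then intersect. The first has 4 states tracking whether the input so far still matches the prefix `01`; the second has 4 states tracking how much of the suffix `100` has currently been matched. A product state is a pair (one from each), accepting exactly when both do. After merging equivalent states the machine shrinks.
A 7-state machine:
        0   1  
>  s0   s1  s2 
   s1   s2  s3 
   s2   s2  s2 
   s3   s4  s3 
   s4   s5  s3 
 * s5   s6  s3 
   s6   s6  s3 
(> = start, * = accepting)

start=s0 accept=s5 s0-0->s1 s0-1->s2 s1-0->s2 s1-1->s3 s2-0->s2 s2-1->s2 s3-0->s4 s3-1->s3 s4-0->s5 s4-1->s3 s5-0->s6 s5-1->s3 s6-0->s6 s6-1->s3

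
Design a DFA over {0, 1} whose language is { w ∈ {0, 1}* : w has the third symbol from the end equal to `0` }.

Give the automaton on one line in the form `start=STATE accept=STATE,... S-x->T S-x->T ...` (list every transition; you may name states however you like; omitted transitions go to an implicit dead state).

start=q0 accept=q7,q8,q9,q10 q0-0->q1 q0-1->q2 q1-0->q3 q1-1->q4 q2-0->q5 q2-1->q6 q3-0->q7 q3-1->q8 q4-0->q9 q4-1->q10 q5-0->q11 q5-1->q12 q6-0->q13 q6-1->q14 q7-0->q7 q7-1->q8 q8-0->q9 q8-1->q10 q9-0->q11 q9-1->q12 q10-0->q13 q10-1->q14 q11-0->q7 q11-1->q8 q12-0->q9 q12-1->q10 q13-0->q11 q13-1->q12 q14-0->q13 q14-1->q14

Because acceptance depends on a position counted from the end, the machine has to buffer the most recent 3 symbols. Make each state the string of the last up-to-3 symbols read; on input `x` shift the window left and append `x`. Accept when the buffered window has length 3 and begins with `0`.
15 states suffice.
          0    1  
>  q0     q1   q2 
   q1     q3   q4 
   q2     q5   q6 
   q3     q7   q8 
   q4     q9  q10 
   q5    q11  q12 
   q6    q13  q14 
 * q7     q7   q8 
 * q8     q9  q10 
 * q9    q11  q12 
 * q10   q13  q14 
   q11    q7   q8 
   q12    q9  q10 
   q13   q11  q12 
   q14   q13  q14 
(> = start, * = accepting)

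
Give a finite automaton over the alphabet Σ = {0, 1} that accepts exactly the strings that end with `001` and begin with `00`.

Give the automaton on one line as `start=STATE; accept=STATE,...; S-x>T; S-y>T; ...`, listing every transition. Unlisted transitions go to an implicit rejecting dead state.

start=s0; accept=s4; s0-0>s1; s0-1>s2; s1-0>s3; s1-1>s2; s2-0>s2; s2-1>s2; s3-0>s3; s3-1>s4; s4-0>s5; s4-1>s6; s5-0>s3; s5-1>s6; s6-0>s5; s6-1>s6

Build one automaton per condition and run them in lockstep. One (4 states) tracks how much of the suffix `001` has currently been matched; the other (4 states) tracks whether the input so far still matches the prefix `00`. Each combined state is a pair, one component from each; accept when both components accept. Equivalent product states are then merged.
With 7 states:
        0   1  
>  s0   s1  s2 
   s1   s3  s2 
   s2   s2  s2 
   s3   s3  s4 
 * s4   s5  s6 
   s5   s3  s6 
   s6   s5  s6 
(> = start, * = accepting)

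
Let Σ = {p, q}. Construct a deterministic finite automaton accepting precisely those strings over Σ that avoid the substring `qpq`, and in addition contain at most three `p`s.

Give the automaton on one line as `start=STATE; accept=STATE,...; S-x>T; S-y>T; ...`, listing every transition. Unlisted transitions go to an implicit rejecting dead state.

Handle the two conditions separately and then intersect. One (4 states) tracks partial matches of the forbidden pattern `qpq`; the other (5 states) tracks the count of `p`s, saturating at 4. Each combined state is a pair, one component from each; accept when both components accept. Equivalent product states are then merged.
11 states suffice.
          p    q  
>* s0     s1   s2 
 * s1     s3   s4 
 * s2     s5   s2 
 * s3     s6   s7 
 * s4     s8   s4 
 * s5     s3   s9 
 * s6     s9   s6 
 * s7    s10   s7 
 * s8     s6   s9 
   s9     s9   s9 
 * s10    s9   s9 
(> = start, * = accepting)

start=s0; accept=s0,s1,s2,s3,s4,s5,s6,s7,s8,s10; s0-p>s1; s0-q>s2; s1-p>s3; s1-q>s4; s2-p>s5; s2-q>s2; s3-p>s6; s3-q>s7; s4-p>s8; s4-q>s4; s5-p>s3; s5-q>s9; s6-p>s9; s6-q>s6; s7-p>s10; s7-q>s7; s8-p>s6; s8-q>s9; s9-p>s9; s9-q>s9; s10-p>s9; s10-q>s9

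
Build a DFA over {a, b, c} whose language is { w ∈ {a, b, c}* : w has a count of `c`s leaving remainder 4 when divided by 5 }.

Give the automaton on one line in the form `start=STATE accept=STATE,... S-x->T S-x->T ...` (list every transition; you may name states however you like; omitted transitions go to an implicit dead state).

start=q0 accept=q4 q0-a->q0 q0-b->q0 q0-c->q1 q1-a->q1 q1-b->q1 q1-c->q2 q2-a->q2 q2-b->q2 q2-c->q3 q3-a->q3 q3-b->q3 q3-c->q4 q4-a->q4 q4-b->q4 q4-c->q0

Keep the running count of `c`s modulo 5: each `c` advances along the cycle q0 → q1 → q2 → q3 → q4 → q0 while other symbols loop. Accept at q4.
        a   b   c  
>  q0   q0  q0  q1 
   q1   q1  q1  q2 
   q2   q2  q2  q3 
   q3   q3  q3  q4 
 * q4   q4  q4  q0 
(> = start, * = accepting)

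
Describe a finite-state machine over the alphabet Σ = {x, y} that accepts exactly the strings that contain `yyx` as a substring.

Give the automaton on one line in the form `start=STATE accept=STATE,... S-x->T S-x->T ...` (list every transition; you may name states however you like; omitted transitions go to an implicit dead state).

States q0..q2 record the length of the longest prefix of `yyx` that matches the current input suffix. Reaching q3 means `yyx` has been seen, and we stay there forever. Accept from q3.
A 4-state machine:
        x   y  
>  q0   q0  q1 
   q1   q0  q2 
   q2   q3  q2 
 * q3   q3  q3 
(> = start, * = accepting)

start=q0 accept=q3 q0-x->q0 q0-y->q1 q1-x->q0 q1-y->q2 q2-x->q3 q2-y->q2 q3-x->q3 q3-y->q3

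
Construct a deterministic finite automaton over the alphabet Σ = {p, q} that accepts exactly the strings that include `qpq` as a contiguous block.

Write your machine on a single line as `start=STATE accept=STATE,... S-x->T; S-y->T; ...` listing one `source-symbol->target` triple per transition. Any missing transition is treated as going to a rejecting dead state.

States A..C record the length of the longest prefix of `qpq` that matches the current input suffix. Reaching D means `qpq` has been seen, and we stay there forever. Accept from D.
A 4-state machine:
       p  q 
>  A   A  B 
   B   C  B 
   C   A  D 
 * D   D  D 
(> = start, * = accepting)

start=A; accept=D; A-p->A; A-q->B; B-p->C; B-q->B; C-p->A; C-q->D; D-p->D; D-q->D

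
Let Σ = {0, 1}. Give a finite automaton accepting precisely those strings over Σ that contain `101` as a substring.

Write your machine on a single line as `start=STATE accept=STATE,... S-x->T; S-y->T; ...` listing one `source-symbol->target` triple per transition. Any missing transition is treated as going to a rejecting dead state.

States A..C record the length of the longest prefix of `101` that matches the current input suffix. Reaching D means `101` has been seen, and we stay there forever. Accept from D.
A 4-state machine:
       0  1 
>  A   A  B 
   B   C  B 
   C   A  D 
 * D   D  D 
(> = start, * = accepting)

start=A; accept=D; A-0->A; A-1->B; B-0->C; B-1->B; C-0->A; C-1->D; D-0->D; D-1->D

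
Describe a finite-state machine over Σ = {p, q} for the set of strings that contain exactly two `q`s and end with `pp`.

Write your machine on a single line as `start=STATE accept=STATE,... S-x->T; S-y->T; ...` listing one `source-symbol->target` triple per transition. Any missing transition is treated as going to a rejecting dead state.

Build one automaton per condition and run them in lockstep. One (4 states) tracks the count of `q`s, saturating at 3; the other (3 states) tracks how much of the suffix `pp` has currently been matched. Each combined state is a pair, one component from each; accept when both components accept. Minimizing collapses redundant product states.
        p   q  
>  s0   s0  s1 
   s1   s1  s2 
   s2   s3  s4 
   s3   s5  s4 
   s4   s4  s4 
 * s5   s5  s4 
(> = start, * = accepting)

start=s0; accept=s5; s0-p->s0; s0-q->s1; s1-p->s1; s1-q->s2; s2-p->s3; s2-q->s4; s3-p->s5; s3-q->s4; s4-p->s4; s4-q->s4; s5-p->s5; s5-q->s4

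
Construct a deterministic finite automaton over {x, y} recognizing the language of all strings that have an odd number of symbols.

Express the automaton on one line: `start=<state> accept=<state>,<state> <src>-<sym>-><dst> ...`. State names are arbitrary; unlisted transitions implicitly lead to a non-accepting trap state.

start=S0 accept=S1 S0-x->S1 S0-y->S1 S1-x->S0 S1-y->S0

Count input length modulo 2: every symbol advances one step around the cycle S0 → S1 → S0. Accept at S1.
        x   y  
>  S0   S1  S1 
 * S1   S0  S0 
(> = start, * = accepting)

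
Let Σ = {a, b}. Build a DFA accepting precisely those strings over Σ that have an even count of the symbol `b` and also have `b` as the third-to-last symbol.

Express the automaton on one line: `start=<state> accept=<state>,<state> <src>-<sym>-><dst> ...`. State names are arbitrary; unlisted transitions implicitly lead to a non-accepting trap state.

Build one automaton per condition and run them in lockstep. One (2 states) tracks the count of `b`s modulo 2; the other (15 states) tracks the last 3 symbols read. Each combined state is a pair, one component from each; accept when both components accept. Minimizing collapses redundant product states.
12 states suffice.
          a    b  
>  q0     q0   q1 
   q1     q2   q3 
   q2     q4   q5 
   q3     q6   q7 
   q4     q4   q8 
 * q5     q9   q7 
 * q6    q10   q1 
   q7     q2  q11 
   q8     q9   q7 
   q9    q10   q1 
 * q10    q0   q1 
 * q11    q6   q7 
(> = start, * = accepting)

start=q0 accept=q5,q6,q10,q11 q0-a->q0 q0-b->q1 q1-a->q2 q1-b->q3 q2-a->q4 q2-b->q5 q3-a->q6 q3-b->q7 q4-a->q4 q4-b->q8 q5-a->q9 q5-b->q7 q6-a->q10 q6-b->q1 q7-a->q2 q7-b->q11 q8-a->q9 q8-b->q7 q9-a->q10 q9-b->q1 q10-a->q0 q10-b->q1 q11-a->q6 q11-b->q7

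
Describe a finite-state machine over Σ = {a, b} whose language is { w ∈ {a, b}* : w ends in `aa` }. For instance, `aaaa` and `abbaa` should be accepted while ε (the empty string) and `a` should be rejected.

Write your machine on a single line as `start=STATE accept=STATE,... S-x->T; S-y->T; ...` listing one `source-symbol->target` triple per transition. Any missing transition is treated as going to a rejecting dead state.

start=s0; accept=s2; s0-a->s1; s0-b->s0; s1-a->s2; s1-b->s0; s2-a->s2; s2-b->s0

Let each state record the length of the longest suffix of the input read so far that is also a prefix of `aa`. s1 means the last symbol is `a`; s2 means the last 2 symbols are `aa`. Accept only at s2, where the string currently ends in `aa`.
A 3-state machine:
        a   b  
>  s0   s1  s0 
   s1   s2  s0 
 * s2   s2  s0 
(> = start, * = accepting)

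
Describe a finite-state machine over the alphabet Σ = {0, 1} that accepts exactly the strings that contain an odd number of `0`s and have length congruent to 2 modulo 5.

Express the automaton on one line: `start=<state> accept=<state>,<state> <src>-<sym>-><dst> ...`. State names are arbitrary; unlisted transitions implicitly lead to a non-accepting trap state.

Run two small machines in parallel and take their product. One (2 states) tracks the count of `0`s modulo 2; the other (5 states) tracks the input length modulo 5. Each combined state is a pair, one component from each; accept when both components accept.
10 states suffice.
        0   1  
>  s0   s1  s2 
   s1   s3  s4 
   s2   s4  s3 
   s3   s5  s6 
 * s4   s6  s5 
   s5   s7  s8 
   s6   s8  s7 
   s7   s9  s0 
   s8   s0  s9 
   s9   s2  s1 
(> = start, * = accepting)

start=s0 accept=s4 s0-0->s1 s0-1->s2 s1-0->s3 s1-1->s4 s2-0->s4 s2-1->s3 s3-0->s5 s3-1->s6 s4-0->s6 s4-1->s5 s5-0->s7 s5-1->s8 s6-0->s8 s6-1->s7 s7-0->s9 s7-1->s0 s8-0->s0 s8-1->s9 s9-0->s2 s9-1->s1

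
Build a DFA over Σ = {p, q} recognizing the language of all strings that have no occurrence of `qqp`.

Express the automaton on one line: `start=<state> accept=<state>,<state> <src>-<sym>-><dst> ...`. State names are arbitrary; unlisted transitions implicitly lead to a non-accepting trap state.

Track partial matches of the forbidden pattern `qqp`. State S3 is a dead state reached once `qqp` has occurred; every other state accepts. S0 means no part of `qqp` is currently matched.
        p   q  
>* S0   S0  S1 
 * S1   S0  S2 
 * S2   S3  S2 
   S3   S3  S3 
(> = start, * = accepting)

start=S0 accept=S0,S1,S2 S0-p->S0 S0-q->S1 S1-p->S0 S1-q->S2 S2-p->S3 S2-q->S2 S3-p->S3 S3-q->S3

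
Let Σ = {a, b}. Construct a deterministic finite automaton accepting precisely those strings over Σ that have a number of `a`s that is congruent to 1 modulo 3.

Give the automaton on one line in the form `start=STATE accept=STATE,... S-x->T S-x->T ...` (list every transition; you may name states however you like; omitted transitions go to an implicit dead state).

The only thing that matters is how many `a`s have appeared, reduced mod 3. Use one state per residue: q0 for 0, …, q2 for 2. Reading `a` moves to the next residue; anything else stays put. q1 is accepting.
A 3-state machine:
        a   b  
>  q0   q1  q0 
 * q1   q2  q1 
   q2   q0  q2 
(> = start, * = accepting)

start=q0 accept=q1 q0-a->q1 q0-b->q0 q1-a->q2 q1-b->q1 q2-a->q0 q2-b->q2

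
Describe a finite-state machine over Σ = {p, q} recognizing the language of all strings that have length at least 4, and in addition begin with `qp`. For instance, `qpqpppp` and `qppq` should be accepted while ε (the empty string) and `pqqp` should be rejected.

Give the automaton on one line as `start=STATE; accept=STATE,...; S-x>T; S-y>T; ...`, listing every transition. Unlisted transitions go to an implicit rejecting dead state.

start=A; accept=F; A-p>B; A-q>C; B-p>B; B-q>B; C-p>D; C-q>B; D-p>E; D-q>E; E-p>F; E-q>F; F-p>F; F-q>F

Run two small machines in parallel and take their product. One (6 states) tracks the input length, saturating at 5; the other (4 states) tracks whether the input so far still matches the prefix `qp`. Each combined state is a pair, one component from each; accept when both components accept. Minimizing collapses redundant product states.
With 6 states:
       p  q 
>  A   B  C 
   B   B  B 
   C   D  B 
   D   E  E 
   E   F  F 
 * F   F  F 
(> = start, * = accepting)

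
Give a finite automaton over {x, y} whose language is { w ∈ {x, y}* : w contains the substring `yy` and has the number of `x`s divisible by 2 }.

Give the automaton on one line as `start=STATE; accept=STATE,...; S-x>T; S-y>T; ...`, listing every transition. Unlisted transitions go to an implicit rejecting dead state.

Run two small machines in parallel and take their product. The first has 3 states tracking whether and how much of `yy` has been seen; the second has 2 states tracking the count of `x`s modulo 2. A product state is a pair (one from each), accepting exactly when both do.
With 6 states:
        x   y  
>  q0   q1  q2 
   q1   q0  q3 
   q2   q1  q4 
   q3   q0  q5 
 * q4   q5  q4 
   q5   q4  q5 
(> = start, * = accepting)

start=q0; accept=q4; q0-x>q1; q0-y>q2; q1-x>q0; q1-y>q3; q2-x>q1; q2-y>q4; q3-x>q0; q3-y>q5; q4-x>q5; q4-y>q4; q5-x>q4; q5-y>q5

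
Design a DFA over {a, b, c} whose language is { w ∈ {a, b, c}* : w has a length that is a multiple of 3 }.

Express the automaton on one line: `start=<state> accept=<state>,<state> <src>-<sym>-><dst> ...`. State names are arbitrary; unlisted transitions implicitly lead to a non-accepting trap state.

Only the length mod 3 matters, so use a 3-cycle: from any state, every input symbol moves to the next state, wrapping s2 back to s0. Mark s0 accepting.
With 3 states:
        a   b   c  
>* s0   s1  s1  s1 
   s1   s2  s2  s2 
   s2   s0  s0  s0 
(> = start, * = accepting)

start=s0 accept=s0 s0-a->s1 s0-b->s1 s0-c->s1 s1-a->s2 s1-b->s2 s1-c->s2 s2-a->s0 s2-b->s0 s2-c->s0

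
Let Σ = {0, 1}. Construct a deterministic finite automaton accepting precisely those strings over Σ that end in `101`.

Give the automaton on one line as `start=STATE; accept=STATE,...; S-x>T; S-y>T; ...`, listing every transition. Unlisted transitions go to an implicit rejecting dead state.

start=s0; accept=s3; s0-0>s0; s0-1>s1; s1-0>s2; s1-1>s1; s2-0>s0; s2-1>s3; s3-0>s2; s3-1>s1

Remember how much of `101` the current input suffix matches. State s0 means no match yet; s1 means the last symbol is `1`; s2 means the last 2 symbols are `10`; s3 means the last 3 symbols are `101`. Only s3 accepts. On a mismatch, fall back to the longest proper suffix that is still a prefix of `101`.
With 4 states:
        0   1  
>  s0   s0  s1 
   s1   s2  s1 
   s2   s0  s3 
 * s3   s2  s1 
(> = start, * = accepting)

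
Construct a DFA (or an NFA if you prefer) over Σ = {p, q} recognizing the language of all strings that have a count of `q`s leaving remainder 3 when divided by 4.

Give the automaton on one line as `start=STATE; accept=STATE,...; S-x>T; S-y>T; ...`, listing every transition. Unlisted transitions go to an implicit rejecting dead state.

Keep the running count of `q`s modulo 4: each `q` advances along the cycle S0 → S1 → S2 → S3 → S0 while other symbols loop. Accept at S3.
        p   q  
>  S0   S0  S1 
   S1   S1  S2 
   S2   S2  S3 
 * S3   S3  S0 
(> = start, * = accepting)

start=S0; accept=S3; S0-p>S0; S0-q>S1; S1-p>S1; S1-q>S2; S2-p>S2; S2-q>S3; S3-p>S3; S3-q>S0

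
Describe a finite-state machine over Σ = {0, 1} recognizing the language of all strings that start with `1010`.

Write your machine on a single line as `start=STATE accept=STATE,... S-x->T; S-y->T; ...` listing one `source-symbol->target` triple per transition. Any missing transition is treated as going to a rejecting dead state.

start=s0; accept=s4; s0-0->s5; s0-1->s1; s1-0->s2; s1-1->s5; s2-0->s5; s2-1->s3; s3-0->s4; s3-1->s5; s4-0->s4; s4-1->s4; s5-0->s5; s5-1->s5

Check the first 4 symbols one by one: s0 through s3 record how many have matched `1010` so far; any wrong symbol goes to the dead state s5. After all 4 match we enter the accepting sink s4.
A 6-state machine:
        0   1  
>  s0   s5  s1 
   s1   s2  s5 
   s2   s5  s3 
   s3   s4  s5 
 * s4   s4  s4 
   s5   s5  s5 
(> = start, * = accepting)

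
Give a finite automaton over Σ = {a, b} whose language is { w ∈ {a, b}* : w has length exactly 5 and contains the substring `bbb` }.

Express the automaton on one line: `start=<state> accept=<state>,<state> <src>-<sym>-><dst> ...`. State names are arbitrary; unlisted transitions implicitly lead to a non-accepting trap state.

Build one automaton per condition and run them in lockstep. The first has 7 states tracking the input length, saturating at 6; the second has 4 states tracking whether and how much of `bbb` has been seen. A product state is a pair (one from each), accepting exactly when both do. After merging equivalent states the machine shrinks.
A 13-state machine:
          a    b  
>  s0     s1   s2 
   s1     s3   s4 
   s2     s3   s5 
   s3     s6   s7 
   s4     s6   s8 
   s5     s6   s9 
   s6     s6   s6 
   s7     s6  s10 
   s8     s6  s11 
   s9    s11  s11 
   s10    s6  s12 
   s11   s12  s12 
 * s12    s6   s6 
(> = start, * = accepting)

start=s0 accept=s12 s0-a->s1 s0-b->s2 s1-a->s3 s1-b->s4 s2-a->s3 s2-b->s5 s3-a->s6 s3-b->s7 s4-a->s6 s4-b->s8 s5-a->s6 s5-b->s9 s6-a->s6 s6-b->s6 s7-a->s6 s7-b->s10 s8-a->s6 s8-b->s11 s9-a->s11 s9-b->s11 s10-a->s6 s10-b->s12 s11-a->s12 s11-b->s12 s12-a->s6 s12-b->s6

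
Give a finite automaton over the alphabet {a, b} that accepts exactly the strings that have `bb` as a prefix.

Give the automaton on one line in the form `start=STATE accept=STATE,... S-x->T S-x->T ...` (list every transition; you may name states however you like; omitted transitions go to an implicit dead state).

start=s0 accept=s2 s0-a->s3 s0-b->s1 s1-a->s3 s1-b->s2 s2-a->s2 s2-b->s2 s3-a->s3 s3-b->s3

Check the first 2 symbols one by one: s0 through s1 record how many have matched `bb` so far; any wrong symbol goes to the dead state s3. After all 2 match we enter the accepting sink s2.
        a   b  
>  s0   s3  s1 
   s1   s3  s2 
 * s2   s2  s2 
   s3   s3  s3 
(> = start, * = accepting)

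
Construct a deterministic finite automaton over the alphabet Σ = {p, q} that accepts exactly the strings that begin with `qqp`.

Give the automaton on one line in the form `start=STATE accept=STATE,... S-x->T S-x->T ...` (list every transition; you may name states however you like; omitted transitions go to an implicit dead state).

Check the first 3 symbols one by one: S0 through S2 record how many have matched `qqp` so far; any wrong symbol goes to the dead state S4. After all 3 match we enter the accepting sink S3.
With 5 states:
        p   q  
>  S0   S4  S1 
   S1   S4  S2 
   S2   S3  S4 
 * S3   S3  S3 
   S4   S4  S4 
(> = start, * = accepting)

start=S0 accept=S3 S0-p->S4 S0-q->S1 S1-p->S4 S1-q->S2 S2-p->S3 S2-q->S4 S3-p->S3 S3-q->S3 S4-p->S4 S4-q->S4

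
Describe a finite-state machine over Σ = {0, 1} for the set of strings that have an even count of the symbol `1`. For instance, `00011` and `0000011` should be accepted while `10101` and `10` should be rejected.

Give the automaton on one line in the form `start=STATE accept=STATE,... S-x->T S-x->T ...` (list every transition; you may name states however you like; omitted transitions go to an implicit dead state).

Keep the running count of `1`s modulo 2: each `1` advances along the cycle q0 → q1 → q0 while other symbols loop. Accept at q0.
2 states suffice.
        0   1  
>* q0   q0  q1 
   q1   q1  q0 
(> = start, * = accepting)

start=q0 accept=q0 q0-0->q0 q0-1->q1 q1-0->q1 q1-1->q0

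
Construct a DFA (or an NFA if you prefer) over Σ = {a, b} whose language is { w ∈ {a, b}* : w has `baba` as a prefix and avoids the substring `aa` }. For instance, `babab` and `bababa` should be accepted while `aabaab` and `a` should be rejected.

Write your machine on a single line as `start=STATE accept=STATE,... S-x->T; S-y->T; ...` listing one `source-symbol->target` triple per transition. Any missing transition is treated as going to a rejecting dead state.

start=s0; accept=s5,s6; s0-a->s1; s0-b->s2; s1-a->s1; s1-b->s1; s2-a->s3; s2-b->s1; s3-a->s1; s3-b->s4; s4-a->s5; s4-b->s1; s5-a->s1; s5-b->s6; s6-a->s5; s6-b->s6

Handle the two conditions separately and then intersect. One (6 states) tracks whether the input so far still matches the prefix `baba`; the other (3 states) tracks partial matches of the forbidden pattern `aa`. Each combined state is a pair, one component from each; accept when both components accept. Equivalent product states are then merged.
A 7-state machine:
        a   b  
>  s0   s1  s2 
   s1   s1  s1 
   s2   s3  s1 
   s3   s1  s4 
   s4   s5  s1 
 * s5   s1  s6 
 * s6   s5  s6 
(> = start, * = accepting)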